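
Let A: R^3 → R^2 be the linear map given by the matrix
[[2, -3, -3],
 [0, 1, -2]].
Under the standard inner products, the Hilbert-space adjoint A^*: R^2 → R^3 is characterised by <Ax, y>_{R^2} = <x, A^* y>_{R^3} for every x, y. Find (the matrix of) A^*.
A^* = A^T =
[[2, 0],
 [-3, 1],
 [-3, -2]]

For real matrices with standard dot products, the defining identity <Ax, y> = <x, A^* y> gives (Ax)^T y = x^T (A^*) y, i.e. x^T A^T y = x^T (A^*) y. Since this holds for all x, y, we must have A^* = A^T. Therefore
A^* =
[[2, 0],
 [-3, 1],
 [-3, -2]].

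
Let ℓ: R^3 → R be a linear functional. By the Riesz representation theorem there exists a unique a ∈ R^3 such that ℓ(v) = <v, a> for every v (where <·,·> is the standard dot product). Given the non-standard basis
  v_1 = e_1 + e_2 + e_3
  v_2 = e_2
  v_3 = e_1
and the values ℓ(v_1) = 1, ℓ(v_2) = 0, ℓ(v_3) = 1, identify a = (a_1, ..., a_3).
a = (1, 0, 0)

Write a = (a_1, ..., a_3) in the standard basis. For each basis vector v_i, ℓ(v_i) = <v_i, a> is a linear equation in the a_j's. Collect the n equations into a matrix system V a = ℓ, where row i of V is v_i (expressed in the standard basis). Since V is invertible (lower-triangular with 1s on the diagonal, up to permutation), solve by back-substitution:
  V =
[[1, 1, 1],
 [0, 1, 0],
 [1, 0, 0]]
  V a = (1, 0, 1)
Solving gives a = (1, 0, 0).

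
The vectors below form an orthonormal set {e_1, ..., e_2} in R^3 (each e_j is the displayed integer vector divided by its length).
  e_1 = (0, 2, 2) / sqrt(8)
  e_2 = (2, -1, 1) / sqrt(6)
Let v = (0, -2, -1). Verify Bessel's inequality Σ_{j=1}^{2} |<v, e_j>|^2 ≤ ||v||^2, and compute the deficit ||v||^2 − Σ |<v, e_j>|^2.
Σ |<v, e_j>|^2 = 14/3; ||v||^2 = 5; deficit = 1/3

Write each e_j = u_j / sqrt(<u_j, u_j>) where u_j is the displayed integer vector. Then <v, e_j> = <v, u_j> / sqrt(<u_j, u_j>), so |<v, e_j>|^2 = <v, u_j>^2 / <u_j, u_j>.
Coefficients: <v, e_1> = -6/sqrt(8), <v, e_2> = 1/sqrt(6).
Square and sum: Σ |<v, e_j>|^2 = 14/3.
Compute ||v||^2 = v·v = 5.
Deficit = 5 − 14/3 = 1/3 ≥ 0, confirming Bessel's inequality. (The deficit equals ||v − Σ <v,e_j> e_j||^2, the squared distance from v to span{e_j}.)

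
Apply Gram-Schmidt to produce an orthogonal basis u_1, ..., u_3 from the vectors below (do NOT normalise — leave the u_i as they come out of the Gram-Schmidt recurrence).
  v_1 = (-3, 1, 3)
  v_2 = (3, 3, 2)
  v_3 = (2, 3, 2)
Orthogonal basis:
  u_1 = (-3, 1, 3)
  u_2 = (3, 3, 2)
  u_3 = (-49/418, 105/418, -42/209)

Apply the Gram-Schmidt recurrence
  u_1 = v_1
  u_i = v_i − Σ_{j<i} ((v_i · u_j) / (u_j · u_j)) · u_j.

Step by step this gives:
  u_1 = (-3, 1, 3)
  u_2 = (3, 3, 2)
  u_3 = (-49/418, 105/418, -42/209)

Orthogonality check:
  u_2 · u_1 = 0 (should be 0)
  u_3 · u_1 = 0 (should be 0)
  u_3 · u_2 = 0 (should be 0)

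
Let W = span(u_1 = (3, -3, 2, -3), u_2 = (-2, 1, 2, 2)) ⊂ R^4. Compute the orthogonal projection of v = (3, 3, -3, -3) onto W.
proj_W(v) = (81/47, -9/47, -186/47, -81/47)

Set up U = [u_1 | ... | u_2] ∈ R^(4×2). The projector onto W = col(U) is P = U (U^T U)^(-1) U^T.
Compute U^T U =
  [31, -11]
  [-11, 13],
and U^T v = (3, -15).
Solve U^T U · c = U^T v for the coefficients: c = (-21/47, -72/47). The projection is proj_W(v) = U c.
Check: (v - proj_W(v)) · u_1 = 0  (should be 0).
Check: (v - proj_W(v)) · u_2 = 0  (should be 0).
Result: proj_W(v) = (81/47, -9/47, -186/47, -81/47).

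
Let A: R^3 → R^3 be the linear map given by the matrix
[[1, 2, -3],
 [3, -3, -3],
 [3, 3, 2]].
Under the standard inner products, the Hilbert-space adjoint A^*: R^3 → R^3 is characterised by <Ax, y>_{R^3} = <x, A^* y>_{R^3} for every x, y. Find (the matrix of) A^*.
A^* = A^T =
[[1, 3, 3],
 [2, -3, 3],
 [-3, -3, 2]]

For real matrices with standard dot products, the defining identity <Ax, y> = <x, A^* y> gives (Ax)^T y = x^T (A^*) y, i.e. x^T A^T y = x^T (A^*) y. Since this holds for all x, y, we must have A^* = A^T. Therefore
A^* =
[[1, 3, 3],
 [2, -3, 3],
 [-3, -3, 2]].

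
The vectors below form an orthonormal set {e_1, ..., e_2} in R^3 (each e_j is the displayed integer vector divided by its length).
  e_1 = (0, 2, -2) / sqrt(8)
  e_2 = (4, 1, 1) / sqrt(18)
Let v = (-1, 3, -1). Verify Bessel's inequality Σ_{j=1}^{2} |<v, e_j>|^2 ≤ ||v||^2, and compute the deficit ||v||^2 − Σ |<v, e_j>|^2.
Σ |<v, e_j>|^2 = 74/9; ||v||^2 = 11; deficit = 25/9

Write each e_j = u_j / sqrt(<u_j, u_j>) where u_j is the displayed integer vector. Then <v, e_j> = <v, u_j> / sqrt(<u_j, u_j>), so |<v, e_j>|^2 = <v, u_j>^2 / <u_j, u_j>.
Coefficients: <v, e_1> = 8/sqrt(8), <v, e_2> = -2/sqrt(18).
Square and sum: Σ |<v, e_j>|^2 = 74/9.
Compute ||v||^2 = v·v = 11.
Deficit = 11 − 74/9 = 25/9 ≥ 0, confirming Bessel's inequality. (The deficit equals ||v − Σ <v,e_j> e_j||^2, the squared distance from v to span{e_j}.)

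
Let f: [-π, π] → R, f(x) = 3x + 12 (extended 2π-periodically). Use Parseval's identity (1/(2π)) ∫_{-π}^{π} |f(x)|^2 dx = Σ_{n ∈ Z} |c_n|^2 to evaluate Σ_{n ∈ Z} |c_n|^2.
Σ |c_n|^2 = 3π^2 + 144

Expand and integrate term by term over [-π, π]:
  ∫ (3x)^2 dx = 9·(2π^3/3); ∫ 2·3·(12)·x dx = 0 (odd integrand); ∫ 12^2 dx = 144·2π.
So (1/(2π)) ∫_{-π}^{π} (3x + 12)^2 dx = 9π^2/3 + 144 = 3π^2 + 144.
Parseval ⇒ Σ |c_n|^2 = 3π^2 + 144.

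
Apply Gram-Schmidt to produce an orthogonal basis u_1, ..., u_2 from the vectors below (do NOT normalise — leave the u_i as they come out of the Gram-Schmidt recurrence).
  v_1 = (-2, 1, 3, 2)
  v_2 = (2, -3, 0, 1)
Orthogonal basis:
  u_1 = (-2, 1, 3, 2)
  u_2 = (13/9, -49/18, 5/6, 14/9)

Apply the Gram-Schmidt recurrence
  u_1 = v_1
  u_i = v_i − Σ_{j<i} ((v_i · u_j) / (u_j · u_j)) · u_j.

Step by step this gives:
  u_1 = (-2, 1, 3, 2)
  u_2 = (13/9, -49/18, 5/6, 14/9)

Orthogonality check:
  u_2 · u_1 = 0 (should be 0)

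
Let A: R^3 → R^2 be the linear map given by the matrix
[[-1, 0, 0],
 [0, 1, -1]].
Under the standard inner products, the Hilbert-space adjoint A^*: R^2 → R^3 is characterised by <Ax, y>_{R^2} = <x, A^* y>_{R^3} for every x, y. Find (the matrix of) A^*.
A^* = A^T =
[[-1, 0],
 [0, 1],
 [0, -1]]

For real matrices with standard dot products, the defining identity <Ax, y> = <x, A^* y> gives (Ax)^T y = x^T (A^*) y, i.e. x^T A^T y = x^T (A^*) y. Since this holds for all x, y, we must have A^* = A^T. Therefore
A^* =
[[-1, 0],
 [0, 1],
 [0, -1]].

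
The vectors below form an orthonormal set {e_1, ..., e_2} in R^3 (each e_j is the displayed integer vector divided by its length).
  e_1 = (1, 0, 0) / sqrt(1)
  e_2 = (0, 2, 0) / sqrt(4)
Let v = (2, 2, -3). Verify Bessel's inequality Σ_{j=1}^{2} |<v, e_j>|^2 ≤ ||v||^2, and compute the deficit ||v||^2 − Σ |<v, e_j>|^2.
Σ |<v, e_j>|^2 = 8; ||v||^2 = 17; deficit = 9

Write each e_j = u_j / sqrt(<u_j, u_j>) where u_j is the displayed integer vector. Then <v, e_j> = <v, u_j> / sqrt(<u_j, u_j>), so |<v, e_j>|^2 = <v, u_j>^2 / <u_j, u_j>.
Coefficients: <v, e_1> = 2/sqrt(1), <v, e_2> = 4/sqrt(4).
Square and sum: Σ |<v, e_j>|^2 = 8.
Compute ||v||^2 = v·v = 17.
Deficit = 17 − 8 = 9 ≥ 0, confirming Bessel's inequality. (The deficit equals ||v − Σ <v,e_j> e_j||^2, the squared distance from v to span{e_j}.)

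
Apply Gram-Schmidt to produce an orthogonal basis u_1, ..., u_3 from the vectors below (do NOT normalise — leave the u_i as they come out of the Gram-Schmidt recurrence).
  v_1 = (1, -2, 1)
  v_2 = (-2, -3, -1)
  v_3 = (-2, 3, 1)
Orthogonal basis:
  u_1 = (1, -2, 1)
  u_2 = (-5/2, -2, -3/2)
  u_3 = (-4/3, 4/15, 28/15)

Apply the Gram-Schmidt recurrence
  u_1 = v_1
  u_i = v_i − Σ_{j<i} ((v_i · u_j) / (u_j · u_j)) · u_j.

Step by step this gives:
  u_1 = (1, -2, 1)
  u_2 = (-5/2, -2, -3/2)
  u_3 = (-4/3, 4/15, 28/15)

Orthogonality check:
  u_2 · u_1 = 0 (should be 0)
  u_3 · u_1 = 0 (should be 0)
  u_3 · u_2 = 0 (should be 0)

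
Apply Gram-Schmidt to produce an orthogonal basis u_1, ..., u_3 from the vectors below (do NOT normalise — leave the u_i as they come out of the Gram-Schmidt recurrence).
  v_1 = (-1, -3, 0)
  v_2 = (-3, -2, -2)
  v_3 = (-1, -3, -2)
Orthogonal basis:
  u_1 = (-1, -3, 0)
  u_2 = (-21/10, 7/10, -2)
  u_3 = (84/89, -28/89, -98/89)

Apply the Gram-Schmidt recurrence
  u_1 = v_1
  u_i = v_i − Σ_{j<i} ((v_i · u_j) / (u_j · u_j)) · u_j.

Step by step this gives:
  u_1 = (-1, -3, 0)
  u_2 = (-21/10, 7/10, -2)
  u_3 = (84/89, -28/89, -98/89)

Orthogonality check:
  u_2 · u_1 = 0 (should be 0)
  u_3 · u_1 = 0 (should be 0)
  u_3 · u_2 = 0 (should be 0)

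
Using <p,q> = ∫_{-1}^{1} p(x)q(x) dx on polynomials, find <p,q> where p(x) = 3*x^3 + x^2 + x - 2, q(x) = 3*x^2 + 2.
<p,q> = -142/15

Expand the product: p(x)·q(x) = 9*x^5 + 3*x^4 + 9*x^3 - 4*x^2 + 2*x - 4.
∫_{-1}^{1} of each monomial x^k gives [2/(k+1) if k even, 0 if k odd]. Integrating term-by-term (or equivalently evaluating the antiderivative F(x) = 3*x^6/2 + 3*x^5/5 + 9*x^4/4 - 4*x^3/3 + x^2 - 4*x at the endpoints):
  F(1) − F(−1) = 1/60 − (569/60) = -142/15.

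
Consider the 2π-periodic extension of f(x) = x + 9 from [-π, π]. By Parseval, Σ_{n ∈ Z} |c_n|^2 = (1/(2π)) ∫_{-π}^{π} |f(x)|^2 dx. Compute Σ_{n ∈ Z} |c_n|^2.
Σ |c_n|^2 = π^2/3 + 81

Expand and integrate term by term over [-π, π]:
  ∫ (x)^2 dx = 1·(2π^3/3); ∫ 2·1·(9)·x dx = 0 (odd integrand); ∫ 9^2 dx = 81·2π.
So (1/(2π)) ∫_{-π}^{π} (x + 9)^2 dx = 1π^2/3 + 81 = π^2/3 + 81.
Parseval ⇒ Σ |c_n|^2 = π^2/3 + 81.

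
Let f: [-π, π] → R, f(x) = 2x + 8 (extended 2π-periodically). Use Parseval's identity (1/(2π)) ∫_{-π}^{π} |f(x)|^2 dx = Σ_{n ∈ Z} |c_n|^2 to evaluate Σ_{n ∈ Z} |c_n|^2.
Σ |c_n|^2 = 4π^2/3 + 64

Expand and integrate term by term over [-π, π]:
  ∫ (2x)^2 dx = 4·(2π^3/3); ∫ 2·2·(8)·x dx = 0 (odd integrand); ∫ 8^2 dx = 64·2π.
So (1/(2π)) ∫_{-π}^{π} (2x + 8)^2 dx = 4π^2/3 + 64 = 4π^2/3 + 64.
Parseval ⇒ Σ |c_n|^2 = 4π^2/3 + 64.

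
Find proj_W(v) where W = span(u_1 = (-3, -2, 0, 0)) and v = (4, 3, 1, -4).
proj_W(v) = (54/13, 36/13, 0, 0)

Set up U = [u_1 | ... | u_1] ∈ R^(4×1). The projector onto W = col(U) is P = U (U^T U)^(-1) U^T.
Compute U^T U =
  [13],
and U^T v = (-18).
Solve U^T U · c = U^T v for the coefficients: c = (-18/13). The projection is proj_W(v) = U c.
Check: (v - proj_W(v)) · u_1 = 0  (should be 0).
Result: proj_W(v) = (54/13, 36/13, 0, 0).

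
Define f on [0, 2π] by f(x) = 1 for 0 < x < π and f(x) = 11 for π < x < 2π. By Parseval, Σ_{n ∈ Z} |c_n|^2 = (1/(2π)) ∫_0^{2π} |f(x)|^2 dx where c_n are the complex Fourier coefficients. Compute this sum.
Σ |c_n|^2 = 61

Parseval equates the L^2 energy of f (normalised by 1/(2π)) with the ℓ^2 sum of its Fourier coefficients: (1/(2π)) ∫_0^{2π} |f|^2 = Σ |c_n|^2.
Compute the left side: (1/(2π)) [∫_0^π 1^2 dx + ∫_π^{2π} 11^2 dx] = (1/(2π)) · (1π + 121π) = (1 + 121)/2 = 61.
So Σ_{n ∈ Z} |c_n|^2 = 61.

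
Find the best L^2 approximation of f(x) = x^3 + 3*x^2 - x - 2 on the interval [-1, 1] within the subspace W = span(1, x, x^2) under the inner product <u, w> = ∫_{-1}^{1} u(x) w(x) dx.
g(x) = 3*x^2 - 2*x/5 - 2

The best approximation g ∈ W is the orthogonal projection of f onto W. Writing g = a_0 + a_1 x + a_2 x^2, the coefficients solve the normal equations G · a = b where
  G_{ij} = <φ_i, φ_j> and b_i = <f, φ_i>, with φ_0 = 1, φ_1 = x, φ_2 = x^2.
G =
  [2, 0, 2/3]
  [0, 2/3, 0]
  [2/3, 0, 2/5],
b = (-2, -4/15, -2/15).
Solving gives a_0 = -2, a_1 = -2/5, a_2 = 3, so
  g(x) = 3*x^2 - 2*x/5 - 2.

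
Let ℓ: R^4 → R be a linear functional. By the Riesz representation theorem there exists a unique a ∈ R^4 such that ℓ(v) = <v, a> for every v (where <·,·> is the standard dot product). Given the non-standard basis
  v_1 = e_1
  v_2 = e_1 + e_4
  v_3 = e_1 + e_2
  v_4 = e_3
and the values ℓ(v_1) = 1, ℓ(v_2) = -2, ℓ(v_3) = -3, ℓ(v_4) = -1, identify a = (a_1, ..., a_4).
a = (1, -4, -1, -3)

Write a = (a_1, ..., a_4) in the standard basis. For each basis vector v_i, ℓ(v_i) = <v_i, a> is a linear equation in the a_j's. Collect the n equations into a matrix system V a = ℓ, where row i of V is v_i (expressed in the standard basis). Since V is invertible (lower-triangular with 1s on the diagonal, up to permutation), solve by back-substitution:
  V =
[[1, 0, 0, 0],
 [1, 0, 0, 1],
 [1, 1, 0, 0],
 [0, 0, 1, 0]]
  V a = (1, -2, -3, -1)
Solving gives a = (1, -4, -1, -3).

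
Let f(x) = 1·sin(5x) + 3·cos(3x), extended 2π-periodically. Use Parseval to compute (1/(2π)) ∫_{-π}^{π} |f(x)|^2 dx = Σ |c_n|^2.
Σ |c_n|^2 = 5

Expand |f|^2 and use orthogonality of {sin(nx), cos(mx)} on [-π, π]:
  ∫_{-π}^{π} sin(nx)^2 dx = π, ∫ cos(mx)^2 dx = π, and cross terms integrate to 0.
So ∫_{-π}^{π} f(x)^2 dx = 1^2 · π + 3^2 · π = (1 + 9)π.
Divide by 2π: (1 + 9)/2 = 5.
By Parseval, this equals Σ |c_n|^2.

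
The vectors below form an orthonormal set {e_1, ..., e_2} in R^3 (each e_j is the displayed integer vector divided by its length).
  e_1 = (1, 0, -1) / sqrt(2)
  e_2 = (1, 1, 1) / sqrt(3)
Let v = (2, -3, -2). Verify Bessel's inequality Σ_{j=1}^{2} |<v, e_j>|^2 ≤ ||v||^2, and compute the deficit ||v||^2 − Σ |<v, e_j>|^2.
Σ |<v, e_j>|^2 = 11; ||v||^2 = 17; deficit = 6

Write each e_j = u_j / sqrt(<u_j, u_j>) where u_j is the displayed integer vector. Then <v, e_j> = <v, u_j> / sqrt(<u_j, u_j>), so |<v, e_j>|^2 = <v, u_j>^2 / <u_j, u_j>.
Coefficients: <v, e_1> = 4/sqrt(2), <v, e_2> = -3/sqrt(3).
Square and sum: Σ |<v, e_j>|^2 = 11.
Compute ||v||^2 = v·v = 17.
Deficit = 17 − 11 = 6 ≥ 0, confirming Bessel's inequality. (The deficit equals ||v − Σ <v,e_j> e_j||^2, the squared distance from v to span{e_j}.)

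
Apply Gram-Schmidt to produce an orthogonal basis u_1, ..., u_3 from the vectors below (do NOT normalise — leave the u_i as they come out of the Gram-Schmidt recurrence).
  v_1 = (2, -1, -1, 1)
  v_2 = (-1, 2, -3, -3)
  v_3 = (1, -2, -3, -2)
Orthogonal basis:
  u_1 = (2, -1, -1, 1)
  u_2 = (1/7, 10/7, -25/7, -17/7)
  u_3 = (-15/29, -63/29, -2/29, -35/29)

Apply the Gram-Schmidt recurrence
  u_1 = v_1
  u_i = v_i − Σ_{j<i} ((v_i · u_j) / (u_j · u_j)) · u_j.

Step by step this gives:
  u_1 = (2, -1, -1, 1)
  u_2 = (1/7, 10/7, -25/7, -17/7)
  u_3 = (-15/29, -63/29, -2/29, -35/29)

Orthogonality check:
  u_2 · u_1 = 0 (should be 0)
  u_3 · u_1 = 0 (should be 0)
  u_3 · u_2 = 0 (should be 0)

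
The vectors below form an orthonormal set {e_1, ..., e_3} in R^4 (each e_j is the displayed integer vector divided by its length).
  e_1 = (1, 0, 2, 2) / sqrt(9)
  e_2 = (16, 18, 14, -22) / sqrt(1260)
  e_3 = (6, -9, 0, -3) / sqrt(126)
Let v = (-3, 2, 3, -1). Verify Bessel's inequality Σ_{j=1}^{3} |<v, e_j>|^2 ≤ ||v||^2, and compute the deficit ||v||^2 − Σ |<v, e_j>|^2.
Σ |<v, e_j>|^2 = 109/10; ||v||^2 = 23; deficit = 121/10

Write each e_j = u_j / sqrt(<u_j, u_j>) where u_j is the displayed integer vector. Then <v, e_j> = <v, u_j> / sqrt(<u_j, u_j>), so |<v, e_j>|^2 = <v, u_j>^2 / <u_j, u_j>.
Coefficients: <v, e_1> = 1/sqrt(9), <v, e_2> = 52/sqrt(1260), <v, e_3> = -33/sqrt(126).
Square and sum: Σ |<v, e_j>|^2 = 109/10.
Compute ||v||^2 = v·v = 23.
Deficit = 23 − 109/10 = 121/10 ≥ 0, confirming Bessel's inequality. (The deficit equals ||v − Σ <v,e_j> e_j||^2, the squared distance from v to span{e_j}.)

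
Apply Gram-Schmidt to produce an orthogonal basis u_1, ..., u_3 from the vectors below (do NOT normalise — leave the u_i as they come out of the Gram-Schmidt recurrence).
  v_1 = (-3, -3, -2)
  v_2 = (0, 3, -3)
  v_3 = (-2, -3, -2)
Orthogonal basis:
  u_1 = (-3, -3, -2)
  u_2 = (-9/22, 57/22, -36/11)
  u_3 = (25/43, -15/43, -15/43)

Apply the Gram-Schmidt recurrence
  u_1 = v_1
  u_i = v_i − Σ_{j<i} ((v_i · u_j) / (u_j · u_j)) · u_j.

Step by step this gives:
  u_1 = (-3, -3, -2)
  u_2 = (-9/22, 57/22, -36/11)
  u_3 = (25/43, -15/43, -15/43)

Orthogonality check:
  u_2 · u_1 = 0 (should be 0)
  u_3 · u_1 = 0 (should be 0)
  u_3 · u_2 = 0 (should be 0)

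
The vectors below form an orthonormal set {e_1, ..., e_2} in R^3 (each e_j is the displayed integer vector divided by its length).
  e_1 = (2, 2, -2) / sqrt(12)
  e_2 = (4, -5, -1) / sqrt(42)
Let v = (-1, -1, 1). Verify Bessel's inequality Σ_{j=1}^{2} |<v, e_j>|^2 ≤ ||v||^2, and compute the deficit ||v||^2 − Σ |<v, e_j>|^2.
Σ |<v, e_j>|^2 = 3; ||v||^2 = 3; deficit = 0

Write each e_j = u_j / sqrt(<u_j, u_j>) where u_j is the displayed integer vector. Then <v, e_j> = <v, u_j> / sqrt(<u_j, u_j>), so |<v, e_j>|^2 = <v, u_j>^2 / <u_j, u_j>.
Coefficients: <v, e_1> = -6/sqrt(12), <v, e_2> = 0/sqrt(42).
Square and sum: Σ |<v, e_j>|^2 = 3.
Compute ||v||^2 = v·v = 3.
Deficit = 3 − 3 = 0 ≥ 0, confirming Bessel's inequality. (The deficit equals ||v − Σ <v,e_j> e_j||^2, the squared distance from v to span{e_j}.)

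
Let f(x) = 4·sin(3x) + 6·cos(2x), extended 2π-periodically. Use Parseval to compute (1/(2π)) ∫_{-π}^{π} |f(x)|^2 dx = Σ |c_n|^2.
Σ |c_n|^2 = 26

Expand |f|^2 and use orthogonality of {sin(nx), cos(mx)} on [-π, π]:
  ∫_{-π}^{π} sin(nx)^2 dx = π, ∫ cos(mx)^2 dx = π, and cross terms integrate to 0.
So ∫_{-π}^{π} f(x)^2 dx = 4^2 · π + 6^2 · π = (16 + 36)π.
Divide by 2π: (16 + 36)/2 = 26.
By Parseval, this equals Σ |c_n|^2.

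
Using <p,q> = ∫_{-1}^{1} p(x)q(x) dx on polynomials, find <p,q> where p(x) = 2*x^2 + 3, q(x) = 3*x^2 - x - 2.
<p,q> = -94/15

Expand the product: p(x)·q(x) = 6*x^4 - 2*x^3 + 5*x^2 - 3*x - 6.
∫_{-1}^{1} of each monomial x^k gives [2/(k+1) if k even, 0 if k odd]. Integrating term-by-term (or equivalently evaluating the antiderivative F(x) = 6*x^5/5 - x^4/2 + 5*x^3/3 - 3*x^2/2 - 6*x at the endpoints):
  F(1) − F(−1) = -77/15 − (17/15) = -94/15.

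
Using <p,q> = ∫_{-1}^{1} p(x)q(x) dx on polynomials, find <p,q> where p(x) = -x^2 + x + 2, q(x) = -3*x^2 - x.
<p,q> = -52/15

Expand the product: p(x)·q(x) = 3*x^4 - 2*x^3 - 7*x^2 - 2*x.
∫_{-1}^{1} of each monomial x^k gives [2/(k+1) if k even, 0 if k odd]. Integrating term-by-term (or equivalently evaluating the antiderivative F(x) = 3*x^5/5 - x^4/2 - 7*x^3/3 - x^2 at the endpoints):
  F(1) − F(−1) = -97/30 − (7/30) = -52/15.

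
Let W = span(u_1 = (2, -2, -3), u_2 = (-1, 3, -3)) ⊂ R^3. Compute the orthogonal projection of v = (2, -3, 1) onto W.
proj_W(v) = (77/46, -147/46, 21/23)

Set up U = [u_1 | ... | u_2] ∈ R^(3×2). The projector onto W = col(U) is P = U (U^T U)^(-1) U^T.
Compute U^T U =
  [17, 1]
  [1, 19],
and U^T v = (7, -14).
Solve U^T U · c = U^T v for the coefficients: c = (21/46, -35/46). The projection is proj_W(v) = U c.
Check: (v - proj_W(v)) · u_1 = 0  (should be 0).
Check: (v - proj_W(v)) · u_2 = 0  (should be 0).
Result: proj_W(v) = (77/46, -147/46, 21/23).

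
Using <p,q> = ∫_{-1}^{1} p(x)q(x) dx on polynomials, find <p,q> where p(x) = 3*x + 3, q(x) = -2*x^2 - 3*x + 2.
<p,q> = 2

Expand the product: p(x)·q(x) = -6*x^3 - 15*x^2 - 3*x + 6.
∫_{-1}^{1} of each monomial x^k gives [2/(k+1) if k even, 0 if k odd]. Integrating term-by-term (or equivalently evaluating the antiderivative F(x) = -3*x^4/2 - 5*x^3 - 3*x^2/2 + 6*x at the endpoints):
  F(1) − F(−1) = -2 − (-4) = 2.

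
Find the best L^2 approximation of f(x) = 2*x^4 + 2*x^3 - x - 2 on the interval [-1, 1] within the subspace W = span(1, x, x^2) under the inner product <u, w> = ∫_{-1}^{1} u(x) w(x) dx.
g(x) = 12*x^2/7 + x/5 - 76/35

The best approximation g ∈ W is the orthogonal projection of f onto W. Writing g = a_0 + a_1 x + a_2 x^2, the coefficients solve the normal equations G · a = b where
  G_{ij} = <φ_i, φ_j> and b_i = <f, φ_i>, with φ_0 = 1, φ_1 = x, φ_2 = x^2.
G =
  [2, 0, 2/3]
  [0, 2/3, 0]
  [2/3, 0, 2/5],
b = (-16/5, 2/15, -16/21).
Solving gives a_0 = -76/35, a_1 = 1/5, a_2 = 12/7, so
  g(x) = 12*x^2/7 + x/5 - 76/35.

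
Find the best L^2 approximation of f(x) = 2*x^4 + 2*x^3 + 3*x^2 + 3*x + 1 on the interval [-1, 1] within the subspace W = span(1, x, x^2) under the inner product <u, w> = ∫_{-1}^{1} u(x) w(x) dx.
g(x) = 33*x^2/7 + 21*x/5 + 29/35

The best approximation g ∈ W is the orthogonal projection of f onto W. Writing g = a_0 + a_1 x + a_2 x^2, the coefficients solve the normal equations G · a = b where
  G_{ij} = <φ_i, φ_j> and b_i = <f, φ_i>, with φ_0 = 1, φ_1 = x, φ_2 = x^2.
G =
  [2, 0, 2/3]
  [0, 2/3, 0]
  [2/3, 0, 2/5],
b = (24/5, 14/5, 256/105).
Solving gives a_0 = 29/35, a_1 = 21/5, a_2 = 33/7, so
  g(x) = 33*x^2/7 + 21*x/5 + 29/35.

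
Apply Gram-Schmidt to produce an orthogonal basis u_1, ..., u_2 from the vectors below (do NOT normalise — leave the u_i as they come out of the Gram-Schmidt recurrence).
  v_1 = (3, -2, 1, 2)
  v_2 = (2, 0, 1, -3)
Orthogonal basis:
  u_1 = (3, -2, 1, 2)
  u_2 = (11/6, 1/9, 17/18, -28/9)

Apply the Gram-Schmidt recurrence
  u_1 = v_1
  u_i = v_i − Σ_{j<i} ((v_i · u_j) / (u_j · u_j)) · u_j.

Step by step this gives:
  u_1 = (3, -2, 1, 2)
  u_2 = (11/6, 1/9, 17/18, -28/9)

Orthogonality check:
  u_2 · u_1 = 0 (should be 0)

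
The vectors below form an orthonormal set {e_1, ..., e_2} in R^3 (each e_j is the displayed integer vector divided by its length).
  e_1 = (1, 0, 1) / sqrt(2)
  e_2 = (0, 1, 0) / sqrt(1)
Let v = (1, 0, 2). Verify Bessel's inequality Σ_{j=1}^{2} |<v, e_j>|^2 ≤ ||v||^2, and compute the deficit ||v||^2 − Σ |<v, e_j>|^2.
Σ |<v, e_j>|^2 = 9/2; ||v||^2 = 5; deficit = 1/2

Write each e_j = u_j / sqrt(<u_j, u_j>) where u_j is the displayed integer vector. Then <v, e_j> = <v, u_j> / sqrt(<u_j, u_j>), so |<v, e_j>|^2 = <v, u_j>^2 / <u_j, u_j>.
Coefficients: <v, e_1> = 3/sqrt(2), <v, e_2> = 0/sqrt(1).
Square and sum: Σ |<v, e_j>|^2 = 9/2.
Compute ||v||^2 = v·v = 5.
Deficit = 5 − 9/2 = 1/2 ≥ 0, confirming Bessel's inequality. (The deficit equals ||v − Σ <v,e_j> e_j||^2, the squared distance from v to span{e_j}.)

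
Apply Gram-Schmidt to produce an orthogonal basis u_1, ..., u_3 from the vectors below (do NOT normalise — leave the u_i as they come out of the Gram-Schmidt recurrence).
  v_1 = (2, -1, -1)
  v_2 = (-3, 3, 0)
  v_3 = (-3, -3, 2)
Orthogonal basis:
  u_1 = (2, -1, -1)
  u_2 = (0, 3/2, -3/2)
  u_3 = (-4/3, -4/3, -4/3)

Apply the Gram-Schmidt recurrence
  u_1 = v_1
  u_i = v_i − Σ_{j<i} ((v_i · u_j) / (u_j · u_j)) · u_j.

Step by step this gives:
  u_1 = (2, -1, -1)
  u_2 = (0, 3/2, -3/2)
  u_3 = (-4/3, -4/3, -4/3)

Orthogonality check:
  u_2 · u_1 = 0 (should be 0)
  u_3 · u_1 = 0 (should be 0)
  u_3 · u_2 = 0 (should be 0)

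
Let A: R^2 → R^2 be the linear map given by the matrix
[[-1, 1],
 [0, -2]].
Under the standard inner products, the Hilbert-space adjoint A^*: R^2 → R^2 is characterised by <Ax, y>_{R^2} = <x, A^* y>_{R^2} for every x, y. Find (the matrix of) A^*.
A^* = A^T =
[[-1, 0],
 [1, -2]]

For real matrices with standard dot products, the defining identity <Ax, y> = <x, A^* y> gives (Ax)^T y = x^T (A^*) y, i.e. x^T A^T y = x^T (A^*) y. Since this holds for all x, y, we must have A^* = A^T. Therefore
A^* =
[[-1, 0],
 [1, -2]].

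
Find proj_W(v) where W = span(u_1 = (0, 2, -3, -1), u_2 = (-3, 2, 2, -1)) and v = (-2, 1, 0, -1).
proj_W(v) = (-387/251, 384/251, 69/251, -192/251)

Set up U = [u_1 | ... | u_2] ∈ R^(4×2). The projector onto W = col(U) is P = U (U^T U)^(-1) U^T.
Compute U^T U =
  [14, -1]
  [-1, 18],
and U^T v = (3, 9).
Solve U^T U · c = U^T v for the coefficients: c = (63/251, 129/251). The projection is proj_W(v) = U c.
Check: (v - proj_W(v)) · u_1 = 0  (should be 0).
Check: (v - proj_W(v)) · u_2 = 0  (should be 0).
Result: proj_W(v) = (-387/251, 384/251, 69/251, -192/251).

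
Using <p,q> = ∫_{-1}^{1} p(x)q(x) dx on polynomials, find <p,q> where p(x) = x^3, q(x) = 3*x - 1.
<p,q> = 6/5

Expand the product: p(x)·q(x) = 3*x^4 - x^3.
∫_{-1}^{1} of each monomial x^k gives [2/(k+1) if k even, 0 if k odd]. Integrating term-by-term (or equivalently evaluating the antiderivative F(x) = 3*x^5/5 - x^4/4 at the endpoints):
  F(1) − F(−1) = 7/20 − (-17/20) = 6/5.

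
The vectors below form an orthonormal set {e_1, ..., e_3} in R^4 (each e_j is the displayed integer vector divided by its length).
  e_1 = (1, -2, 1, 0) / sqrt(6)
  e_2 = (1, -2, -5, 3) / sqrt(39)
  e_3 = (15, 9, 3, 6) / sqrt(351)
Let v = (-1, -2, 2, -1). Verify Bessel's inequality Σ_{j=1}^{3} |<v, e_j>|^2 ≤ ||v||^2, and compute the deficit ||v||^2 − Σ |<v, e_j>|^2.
Σ |<v, e_j>|^2 = 59/6; ||v||^2 = 10; deficit = 1/6

Write each e_j = u_j / sqrt(<u_j, u_j>) where u_j is the displayed integer vector. Then <v, e_j> = <v, u_j> / sqrt(<u_j, u_j>), so |<v, e_j>|^2 = <v, u_j>^2 / <u_j, u_j>.
Coefficients: <v, e_1> = 5/sqrt(6), <v, e_2> = -10/sqrt(39), <v, e_3> = -33/sqrt(351).
Square and sum: Σ |<v, e_j>|^2 = 59/6.
Compute ||v||^2 = v·v = 10.
Deficit = 10 − 59/6 = 1/6 ≥ 0, confirming Bessel's inequality. (The deficit equals ||v − Σ <v,e_j> e_j||^2, the squared distance from v to span{e_j}.)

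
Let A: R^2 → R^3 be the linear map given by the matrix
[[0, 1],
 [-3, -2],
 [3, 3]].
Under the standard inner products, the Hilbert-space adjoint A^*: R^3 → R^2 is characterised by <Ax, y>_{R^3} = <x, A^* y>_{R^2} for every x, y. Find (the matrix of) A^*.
A^* = A^T =
[[0, -3, 3],
 [1, -2, 3]]

For real matrices with standard dot products, the defining identity <Ax, y> = <x, A^* y> gives (Ax)^T y = x^T (A^*) y, i.e. x^T A^T y = x^T (A^*) y. Since this holds for all x, y, we must have A^* = A^T. Therefore
A^* =
[[0, -3, 3],
 [1, -2, 3]].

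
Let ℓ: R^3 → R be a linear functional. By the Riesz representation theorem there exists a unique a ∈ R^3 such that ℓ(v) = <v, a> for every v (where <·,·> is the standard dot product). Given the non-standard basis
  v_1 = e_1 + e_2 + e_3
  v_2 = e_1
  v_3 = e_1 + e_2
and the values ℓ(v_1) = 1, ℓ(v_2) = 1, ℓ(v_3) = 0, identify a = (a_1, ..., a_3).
a = (1, -1, 1)

Write a = (a_1, ..., a_3) in the standard basis. For each basis vector v_i, ℓ(v_i) = <v_i, a> is a linear equation in the a_j's. Collect the n equations into a matrix system V a = ℓ, where row i of V is v_i (expressed in the standard basis). Since V is invertible (lower-triangular with 1s on the diagonal, up to permutation), solve by back-substitution:
  V =
[[1, 1, 1],
 [1, 0, 0],
 [1, 1, 0]]
  V a = (1, 1, 0)
Solving gives a = (1, -1, 1).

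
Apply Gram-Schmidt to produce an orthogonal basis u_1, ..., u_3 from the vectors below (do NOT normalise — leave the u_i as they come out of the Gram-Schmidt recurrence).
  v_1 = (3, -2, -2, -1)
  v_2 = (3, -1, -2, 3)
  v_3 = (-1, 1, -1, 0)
Orthogonal basis:
  u_1 = (3, -2, -2, -1)
  u_2 = (1, 1/3, -2/3, 11/3)
  u_3 = (-1/2, 2/3, -4/3, -1/6)

Apply the Gram-Schmidt recurrence
  u_1 = v_1
  u_i = v_i − Σ_{j<i} ((v_i · u_j) / (u_j · u_j)) · u_j.

Step by step this gives:
  u_1 = (3, -2, -2, -1)
  u_2 = (1, 1/3, -2/3, 11/3)
  u_3 = (-1/2, 2/3, -4/3, -1/6)

Orthogonality check:
  u_2 · u_1 = 0 (should be 0)
  u_3 · u_1 = 0 (should be 0)
  u_3 · u_2 = 0 (should be 0)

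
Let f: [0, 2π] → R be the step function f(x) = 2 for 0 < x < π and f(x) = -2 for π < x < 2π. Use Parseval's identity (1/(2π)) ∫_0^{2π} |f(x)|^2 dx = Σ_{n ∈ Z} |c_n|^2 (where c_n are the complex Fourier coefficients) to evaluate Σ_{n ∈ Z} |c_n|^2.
Σ |c_n|^2 = 4

Parseval equates the L^2 energy of f (normalised by 1/(2π)) with the ℓ^2 sum of its Fourier coefficients: (1/(2π)) ∫_0^{2π} |f|^2 = Σ |c_n|^2.
Compute the left side: (1/(2π)) [∫_0^π 2^2 dx + ∫_π^{2π} (-2)^2 dx] = (1/(2π)) · (4π + 4π) = (4 + 4)/2 = 4.
So Σ_{n ∈ Z} |c_n|^2 = 4.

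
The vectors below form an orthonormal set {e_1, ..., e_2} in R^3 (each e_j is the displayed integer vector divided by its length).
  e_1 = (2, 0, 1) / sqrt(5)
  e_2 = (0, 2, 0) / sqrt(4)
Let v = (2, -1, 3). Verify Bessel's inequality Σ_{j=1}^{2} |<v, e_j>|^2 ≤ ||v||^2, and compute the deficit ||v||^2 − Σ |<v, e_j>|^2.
Σ |<v, e_j>|^2 = 54/5; ||v||^2 = 14; deficit = 16/5

Write each e_j = u_j / sqrt(<u_j, u_j>) where u_j is the displayed integer vector. Then <v, e_j> = <v, u_j> / sqrt(<u_j, u_j>), so |<v, e_j>|^2 = <v, u_j>^2 / <u_j, u_j>.
Coefficients: <v, e_1> = 7/sqrt(5), <v, e_2> = -2/sqrt(4).
Square and sum: Σ |<v, e_j>|^2 = 54/5.
Compute ||v||^2 = v·v = 14.
Deficit = 14 − 54/5 = 16/5 ≥ 0, confirming Bessel's inequality. (The deficit equals ||v − Σ <v,e_j> e_j||^2, the squared distance from v to span{e_j}.)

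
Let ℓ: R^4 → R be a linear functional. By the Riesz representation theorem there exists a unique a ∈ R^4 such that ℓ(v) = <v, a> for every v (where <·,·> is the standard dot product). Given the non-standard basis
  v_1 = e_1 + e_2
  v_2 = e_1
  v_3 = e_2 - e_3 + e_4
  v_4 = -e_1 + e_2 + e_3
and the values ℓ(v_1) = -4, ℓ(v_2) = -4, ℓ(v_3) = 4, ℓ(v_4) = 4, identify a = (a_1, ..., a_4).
a = (-4, 0, 0, 4)

Write a = (a_1, ..., a_4) in the standard basis. For each basis vector v_i, ℓ(v_i) = <v_i, a> is a linear equation in the a_j's. Collect the n equations into a matrix system V a = ℓ, where row i of V is v_i (expressed in the standard basis). Since V is invertible (lower-triangular with 1s on the diagonal, up to permutation), solve by back-substitution:
  V =
[[1, 1, 0, 0],
 [1, 0, 0, 0],
 [0, 1, -1, 1],
 [-1, 1, 1, 0]]
  V a = (-4, -4, 4, 4)
Solving gives a = (-4, 0, 0, 4).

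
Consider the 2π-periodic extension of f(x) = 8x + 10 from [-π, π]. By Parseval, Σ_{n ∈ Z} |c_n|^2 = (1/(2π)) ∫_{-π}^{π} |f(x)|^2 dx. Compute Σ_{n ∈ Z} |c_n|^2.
Σ |c_n|^2 = 64π^2/3 + 100

Expand and integrate term by term over [-π, π]:
  ∫ (8x)^2 dx = 64·(2π^3/3); ∫ 2·8·(10)·x dx = 0 (odd integrand); ∫ 10^2 dx = 100·2π.
So (1/(2π)) ∫_{-π}^{π} (8x + 10)^2 dx = 64π^2/3 + 100 = 64π^2/3 + 100.
Parseval ⇒ Σ |c_n|^2 = 64π^2/3 + 100.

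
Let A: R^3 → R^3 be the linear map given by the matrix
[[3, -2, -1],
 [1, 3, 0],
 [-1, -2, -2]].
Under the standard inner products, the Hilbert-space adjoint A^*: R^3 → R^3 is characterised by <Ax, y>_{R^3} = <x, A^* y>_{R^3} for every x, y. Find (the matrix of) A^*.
A^* = A^T =
[[3, 1, -1],
 [-2, 3, -2],
 [-1, 0, -2]]

For real matrices with standard dot products, the defining identity <Ax, y> = <x, A^* y> gives (Ax)^T y = x^T (A^*) y, i.e. x^T A^T y = x^T (A^*) y. Since this holds for all x, y, we must have A^* = A^T. Therefore
A^* =
[[3, 1, -1],
 [-2, 3, -2],
 [-1, 0, -2]].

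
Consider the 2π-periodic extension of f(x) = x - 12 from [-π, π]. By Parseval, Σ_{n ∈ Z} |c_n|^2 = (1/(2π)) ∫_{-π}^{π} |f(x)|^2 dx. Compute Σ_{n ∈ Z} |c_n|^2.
Σ |c_n|^2 = π^2/3 + 144

Expand and integrate term by term over [-π, π]:
  ∫ (x)^2 dx = 1·(2π^3/3); ∫ 2·1·(-12)·x dx = 0 (odd integrand); ∫ (-12)^2 dx = 144·2π.
So (1/(2π)) ∫_{-π}^{π} (x - 12)^2 dx = 1π^2/3 + 144 = π^2/3 + 144.
Parseval ⇒ Σ |c_n|^2 = π^2/3 + 144.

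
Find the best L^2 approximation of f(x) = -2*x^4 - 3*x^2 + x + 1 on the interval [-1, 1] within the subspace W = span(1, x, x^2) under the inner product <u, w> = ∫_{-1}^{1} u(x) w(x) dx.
g(x) = -33*x^2/7 + x + 41/35

The best approximation g ∈ W is the orthogonal projection of f onto W. Writing g = a_0 + a_1 x + a_2 x^2, the coefficients solve the normal equations G · a = b where
  G_{ij} = <φ_i, φ_j> and b_i = <f, φ_i>, with φ_0 = 1, φ_1 = x, φ_2 = x^2.
G =
  [2, 0, 2/3]
  [0, 2/3, 0]
  [2/3, 0, 2/5],
b = (-4/5, 2/3, -116/105).
Solving gives a_0 = 41/35, a_1 = 1, a_2 = -33/7, so
  g(x) = -33*x^2/7 + x + 41/35.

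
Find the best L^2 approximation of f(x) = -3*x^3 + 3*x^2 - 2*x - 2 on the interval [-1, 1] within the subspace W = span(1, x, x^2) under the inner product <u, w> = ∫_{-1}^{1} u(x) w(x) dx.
g(x) = 3*x^2 - 19*x/5 - 2

The best approximation g ∈ W is the orthogonal projection of f onto W. Writing g = a_0 + a_1 x + a_2 x^2, the coefficients solve the normal equations G · a = b where
  G_{ij} = <φ_i, φ_j> and b_i = <f, φ_i>, with φ_0 = 1, φ_1 = x, φ_2 = x^2.
G =
  [2, 0, 2/3]
  [0, 2/3, 0]
  [2/3, 0, 2/5],
b = (-2, -38/15, -2/15).
Solving gives a_0 = -2, a_1 = -19/5, a_2 = 3, so
  g(x) = 3*x^2 - 19*x/5 - 2.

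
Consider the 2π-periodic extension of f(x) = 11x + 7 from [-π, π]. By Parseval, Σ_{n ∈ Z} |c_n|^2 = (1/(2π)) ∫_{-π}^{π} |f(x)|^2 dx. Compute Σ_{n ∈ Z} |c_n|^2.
Σ |c_n|^2 = 121π^2/3 + 49

Expand and integrate term by term over [-π, π]:
  ∫ (11x)^2 dx = 121·(2π^3/3); ∫ 2·11·(7)·x dx = 0 (odd integrand); ∫ 7^2 dx = 49·2π.
So (1/(2π)) ∫_{-π}^{π} (11x + 7)^2 dx = 121π^2/3 + 49 = 121π^2/3 + 49.
Parseval ⇒ Σ |c_n|^2 = 121π^2/3 + 49.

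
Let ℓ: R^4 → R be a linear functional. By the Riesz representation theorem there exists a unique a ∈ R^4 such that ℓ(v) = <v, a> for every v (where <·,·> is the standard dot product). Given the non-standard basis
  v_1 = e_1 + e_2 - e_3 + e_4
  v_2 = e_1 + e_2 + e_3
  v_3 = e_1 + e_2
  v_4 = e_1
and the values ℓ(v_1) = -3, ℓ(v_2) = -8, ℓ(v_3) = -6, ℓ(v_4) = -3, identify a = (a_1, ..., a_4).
a = (-3, -3, -2, 1)

Write a = (a_1, ..., a_4) in the standard basis. For each basis vector v_i, ℓ(v_i) = <v_i, a> is a linear equation in the a_j's. Collect the n equations into a matrix system V a = ℓ, where row i of V is v_i (expressed in the standard basis). Since V is invertible (lower-triangular with 1s on the diagonal, up to permutation), solve by back-substitution:
  V =
[[1, 1, -1, 1],
 [1, 1, 1, 0],
 [1, 1, 0, 0],
 [1, 0, 0, 0]]
  V a = (-3, -8, -6, -3)
Solving gives a = (-3, -3, -2, 1).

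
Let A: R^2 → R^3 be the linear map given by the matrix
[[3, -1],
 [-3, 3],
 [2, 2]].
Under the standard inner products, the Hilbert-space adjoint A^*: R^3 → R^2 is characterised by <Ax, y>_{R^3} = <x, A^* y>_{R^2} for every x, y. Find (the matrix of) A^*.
A^* = A^T =
[[3, -3, 2],
 [-1, 3, 2]]

For real matrices with standard dot products, the defining identity <Ax, y> = <x, A^* y> gives (Ax)^T y = x^T (A^*) y, i.e. x^T A^T y = x^T (A^*) y. Since this holds for all x, y, we must have A^* = A^T. Therefore
A^* =
[[3, -3, 2],
 [-1, 3, 2]].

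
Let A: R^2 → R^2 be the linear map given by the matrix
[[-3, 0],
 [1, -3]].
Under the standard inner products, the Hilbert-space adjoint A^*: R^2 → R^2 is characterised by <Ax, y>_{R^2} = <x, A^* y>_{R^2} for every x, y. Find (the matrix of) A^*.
A^* = A^T =
[[-3, 1],
 [0, -3]]

For real matrices with standard dot products, the defining identity <Ax, y> = <x, A^* y> gives (Ax)^T y = x^T (A^*) y, i.e. x^T A^T y = x^T (A^*) y. Since this holds for all x, y, we must have A^* = A^T. Therefore
A^* =
[[-3, 1],
 [0, -3]].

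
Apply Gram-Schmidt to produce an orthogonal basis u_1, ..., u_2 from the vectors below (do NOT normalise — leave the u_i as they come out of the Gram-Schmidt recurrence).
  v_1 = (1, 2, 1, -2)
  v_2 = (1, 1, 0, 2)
Orthogonal basis:
  u_1 = (1, 2, 1, -2)
  u_2 = (11/10, 6/5, 1/10, 9/5)

Apply the Gram-Schmidt recurrence
  u_1 = v_1
  u_i = v_i − Σ_{j<i} ((v_i · u_j) / (u_j · u_j)) · u_j.

Step by step this gives:
  u_1 = (1, 2, 1, -2)
  u_2 = (11/10, 6/5, 1/10, 9/5)

Orthogonality check:
  u_2 · u_1 = 0 (should be 0)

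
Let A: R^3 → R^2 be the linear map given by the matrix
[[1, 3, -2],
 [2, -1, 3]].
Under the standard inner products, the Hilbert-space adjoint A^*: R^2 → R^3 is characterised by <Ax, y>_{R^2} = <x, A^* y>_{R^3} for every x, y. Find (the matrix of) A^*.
A^* = A^T =
[[1, 2],
 [3, -1],
 [-2, 3]]

For real matrices with standard dot products, the defining identity <Ax, y> = <x, A^* y> gives (Ax)^T y = x^T (A^*) y, i.e. x^T A^T y = x^T (A^*) y. Since this holds for all x, y, we must have A^* = A^T. Therefore
A^* =
[[1, 2],
 [3, -1],
 [-2, 3]].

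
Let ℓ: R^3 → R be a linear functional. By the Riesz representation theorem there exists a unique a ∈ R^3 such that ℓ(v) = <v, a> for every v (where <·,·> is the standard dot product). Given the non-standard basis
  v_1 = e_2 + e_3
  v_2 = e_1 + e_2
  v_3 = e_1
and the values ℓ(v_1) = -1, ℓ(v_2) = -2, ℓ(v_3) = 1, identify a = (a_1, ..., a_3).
a = (1, -3, 2)

Write a = (a_1, ..., a_3) in the standard basis. For each basis vector v_i, ℓ(v_i) = <v_i, a> is a linear equation in the a_j's. Collect the n equations into a matrix system V a = ℓ, where row i of V is v_i (expressed in the standard basis). Since V is invertible (lower-triangular with 1s on the diagonal, up to permutation), solve by back-substitution:
  V =
[[0, 1, 1],
 [1, 1, 0],
 [1, 0, 0]]
  V a = (-1, -2, 1)
Solving gives a = (1, -3, 2).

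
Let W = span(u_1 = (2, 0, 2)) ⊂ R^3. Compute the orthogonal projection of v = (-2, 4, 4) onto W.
proj_W(v) = (1, 0, 1)

Set up U = [u_1 | ... | u_1] ∈ R^(3×1). The projector onto W = col(U) is P = U (U^T U)^(-1) U^T.
Compute U^T U =
  [8],
and U^T v = (4).
Solve U^T U · c = U^T v for the coefficients: c = (1/2). The projection is proj_W(v) = U c.
Check: (v - proj_W(v)) · u_1 = 0  (should be 0).
Result: proj_W(v) = (1, 0, 1).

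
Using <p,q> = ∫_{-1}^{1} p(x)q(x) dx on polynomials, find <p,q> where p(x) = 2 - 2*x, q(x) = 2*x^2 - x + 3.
<p,q> = 16

Expand the product: p(x)·q(x) = -4*x^3 + 6*x^2 - 8*x + 6.
∫_{-1}^{1} of each monomial x^k gives [2/(k+1) if k even, 0 if k odd]. Integrating term-by-term (or equivalently evaluating the antiderivative F(x) = -x^4 + 2*x^3 - 4*x^2 + 6*x at the endpoints):
  F(1) − F(−1) = 3 − (-13) = 16.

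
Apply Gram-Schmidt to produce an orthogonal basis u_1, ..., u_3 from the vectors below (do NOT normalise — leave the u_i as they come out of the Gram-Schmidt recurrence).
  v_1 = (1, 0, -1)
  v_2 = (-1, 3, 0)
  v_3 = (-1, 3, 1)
Orthogonal basis:
  u_1 = (1, 0, -1)
  u_2 = (-1/2, 3, -1/2)
  u_3 = (9/19, 3/19, 9/19)

Apply the Gram-Schmidt recurrence
  u_1 = v_1
  u_i = v_i − Σ_{j<i} ((v_i · u_j) / (u_j · u_j)) · u_j.

Step by step this gives:
  u_1 = (1, 0, -1)
  u_2 = (-1/2, 3, -1/2)
  u_3 = (9/19, 3/19, 9/19)

Orthogonality check:
  u_2 · u_1 = 0 (should be 0)
  u_3 · u_1 = 0 (should be 0)
  u_3 · u_2 = 0 (should be 0)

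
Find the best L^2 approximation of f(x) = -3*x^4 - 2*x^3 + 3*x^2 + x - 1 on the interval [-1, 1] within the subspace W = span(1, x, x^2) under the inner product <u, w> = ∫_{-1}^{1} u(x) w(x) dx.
g(x) = 3*x^2/7 - x/5 - 26/35

The best approximation g ∈ W is the orthogonal projection of f onto W. Writing g = a_0 + a_1 x + a_2 x^2, the coefficients solve the normal equations G · a = b where
  G_{ij} = <φ_i, φ_j> and b_i = <f, φ_i>, with φ_0 = 1, φ_1 = x, φ_2 = x^2.
G =
  [2, 0, 2/3]
  [0, 2/3, 0]
  [2/3, 0, 2/5],
b = (-6/5, -2/15, -34/105).
Solving gives a_0 = -26/35, a_1 = -1/5, a_2 = 3/7, so
  g(x) = 3*x^2/7 - x/5 - 26/35.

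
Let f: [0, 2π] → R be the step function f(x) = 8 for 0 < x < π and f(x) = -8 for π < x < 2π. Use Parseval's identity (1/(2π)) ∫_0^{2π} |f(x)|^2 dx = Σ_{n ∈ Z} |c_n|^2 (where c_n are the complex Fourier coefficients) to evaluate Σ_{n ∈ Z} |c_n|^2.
Σ |c_n|^2 = 64

Parseval equates the L^2 energy of f (normalised by 1/(2π)) with the ℓ^2 sum of its Fourier coefficients: (1/(2π)) ∫_0^{2π} |f|^2 = Σ |c_n|^2.
Compute the left side: (1/(2π)) [∫_0^π 8^2 dx + ∫_π^{2π} (-8)^2 dx] = (1/(2π)) · (64π + 64π) = (64 + 64)/2 = 64.
So Σ_{n ∈ Z} |c_n|^2 = 64.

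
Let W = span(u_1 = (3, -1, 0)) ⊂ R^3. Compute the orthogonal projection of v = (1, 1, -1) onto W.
proj_W(v) = (3/5, -1/5, 0)

Set up U = [u_1 | ... | u_1] ∈ R^(3×1). The projector onto W = col(U) is P = U (U^T U)^(-1) U^T.
Compute U^T U =
  [10],
and U^T v = (2).
Solve U^T U · c = U^T v for the coefficients: c = (1/5). The projection is proj_W(v) = U c.
Check: (v - proj_W(v)) · u_1 = 0  (should be 0).
Result: proj_W(v) = (3/5, -1/5, 0).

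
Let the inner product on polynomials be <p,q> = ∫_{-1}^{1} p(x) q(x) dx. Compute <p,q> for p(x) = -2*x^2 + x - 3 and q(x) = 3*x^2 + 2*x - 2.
<p,q> = 38/5

Expand the product: p(x)·q(x) = -6*x^4 - x^3 - 3*x^2 - 8*x + 6.
∫_{-1}^{1} of each monomial x^k gives [2/(k+1) if k even, 0 if k odd]. Integrating term-by-term (or equivalently evaluating the antiderivative F(x) = -6*x^5/5 - x^4/4 - x^3 - 4*x^2 + 6*x at the endpoints):
  F(1) − F(−1) = -9/20 − (-161/20) = 38/5.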